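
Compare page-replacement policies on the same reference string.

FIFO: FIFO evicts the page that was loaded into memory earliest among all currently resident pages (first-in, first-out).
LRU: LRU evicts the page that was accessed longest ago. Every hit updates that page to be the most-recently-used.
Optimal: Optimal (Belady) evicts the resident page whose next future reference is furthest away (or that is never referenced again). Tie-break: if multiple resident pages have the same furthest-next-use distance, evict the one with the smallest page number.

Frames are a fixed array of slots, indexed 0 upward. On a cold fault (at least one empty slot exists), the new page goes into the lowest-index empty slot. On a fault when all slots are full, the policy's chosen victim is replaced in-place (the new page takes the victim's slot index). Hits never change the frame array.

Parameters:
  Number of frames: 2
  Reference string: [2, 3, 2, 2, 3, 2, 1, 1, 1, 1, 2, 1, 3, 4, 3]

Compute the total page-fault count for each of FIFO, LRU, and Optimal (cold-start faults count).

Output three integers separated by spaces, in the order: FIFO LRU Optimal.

--- FIFO ---
  step 0: ref 2 -> FAULT, frames=[2,-] (faults so far: 1)
  step 1: ref 3 -> FAULT, frames=[2,3] (faults so far: 2)
  step 2: ref 2 -> HIT, frames=[2,3] (faults so far: 2)
  step 3: ref 2 -> HIT, frames=[2,3] (faults so far: 2)
  step 4: ref 3 -> HIT, frames=[2,3] (faults so far: 2)
  step 5: ref 2 -> HIT, frames=[2,3] (faults so far: 2)
  step 6: ref 1 -> FAULT, evict 2, frames=[1,3] (faults so far: 3)
  step 7: ref 1 -> HIT, frames=[1,3] (faults so far: 3)
  step 8: ref 1 -> HIT, frames=[1,3] (faults so far: 3)
  step 9: ref 1 -> HIT, frames=[1,3] (faults so far: 3)
  step 10: ref 2 -> FAULT, evict 3, frames=[1,2] (faults so far: 4)
  step 11: ref 1 -> HIT, frames=[1,2] (faults so far: 4)
  step 12: ref 3 -> FAULT, evict 1, frames=[3,2] (faults so far: 5)
  step 13: ref 4 -> FAULT, evict 2, frames=[3,4] (faults so far: 6)
  step 14: ref 3 -> HIT, frames=[3,4] (faults so far: 6)
  FIFO total faults: 6
--- LRU ---
  step 0: ref 2 -> FAULT, frames=[2,-] (faults so far: 1)
  step 1: ref 3 -> FAULT, frames=[2,3] (faults so far: 2)
  step 2: ref 2 -> HIT, frames=[2,3] (faults so far: 2)
  step 3: ref 2 -> HIT, frames=[2,3] (faults so far: 2)
  step 4: ref 3 -> HIT, frames=[2,3] (faults so far: 2)
  step 5: ref 2 -> HIT, frames=[2,3] (faults so far: 2)
  step 6: ref 1 -> FAULT, evict 3, frames=[2,1] (faults so far: 3)
  step 7: ref 1 -> HIT, frames=[2,1] (faults so far: 3)
  step 8: ref 1 -> HIT, frames=[2,1] (faults so far: 3)
  step 9: ref 1 -> HIT, frames=[2,1] (faults so far: 3)
  step 10: ref 2 -> HIT, frames=[2,1] (faults so far: 3)
  step 11: ref 1 -> HIT, frames=[2,1] (faults so far: 3)
  step 12: ref 3 -> FAULT, evict 2, frames=[3,1] (faults so far: 4)
  step 13: ref 4 -> FAULT, evict 1, frames=[3,4] (faults so far: 5)
  step 14: ref 3 -> HIT, frames=[3,4] (faults so far: 5)
  LRU total faults: 5
--- Optimal ---
  step 0: ref 2 -> FAULT, frames=[2,-] (faults so far: 1)
  step 1: ref 3 -> FAULT, frames=[2,3] (faults so far: 2)
  step 2: ref 2 -> HIT, frames=[2,3] (faults so far: 2)
  step 3: ref 2 -> HIT, frames=[2,3] (faults so far: 2)
  step 4: ref 3 -> HIT, frames=[2,3] (faults so far: 2)
  step 5: ref 2 -> HIT, frames=[2,3] (faults so far: 2)
  step 6: ref 1 -> FAULT, evict 3, frames=[2,1] (faults so far: 3)
  step 7: ref 1 -> HIT, frames=[2,1] (faults so far: 3)
  step 8: ref 1 -> HIT, frames=[2,1] (faults so far: 3)
  step 9: ref 1 -> HIT, frames=[2,1] (faults so far: 3)
  step 10: ref 2 -> HIT, frames=[2,1] (faults so far: 3)
  step 11: ref 1 -> HIT, frames=[2,1] (faults so far: 3)
  step 12: ref 3 -> FAULT, evict 1, frames=[2,3] (faults so far: 4)
  step 13: ref 4 -> FAULT, evict 2, frames=[4,3] (faults so far: 5)
  step 14: ref 3 -> HIT, frames=[4,3] (faults so far: 5)
  Optimal total faults: 5

Answer: 6 5 5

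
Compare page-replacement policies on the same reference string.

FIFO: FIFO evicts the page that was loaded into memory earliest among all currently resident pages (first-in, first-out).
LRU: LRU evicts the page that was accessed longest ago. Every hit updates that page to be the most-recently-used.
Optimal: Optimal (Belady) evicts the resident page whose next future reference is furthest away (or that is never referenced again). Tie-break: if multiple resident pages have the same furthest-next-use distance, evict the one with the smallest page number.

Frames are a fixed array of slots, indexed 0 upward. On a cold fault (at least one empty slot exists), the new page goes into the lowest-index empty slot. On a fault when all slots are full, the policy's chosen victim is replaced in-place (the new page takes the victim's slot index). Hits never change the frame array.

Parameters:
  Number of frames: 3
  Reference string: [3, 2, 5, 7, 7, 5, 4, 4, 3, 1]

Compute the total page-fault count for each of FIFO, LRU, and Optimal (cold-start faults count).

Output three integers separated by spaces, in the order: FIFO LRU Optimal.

--- FIFO ---
  step 0: ref 3 -> FAULT, frames=[3,-,-] (faults so far: 1)
  step 1: ref 2 -> FAULT, frames=[3,2,-] (faults so far: 2)
  step 2: ref 5 -> FAULT, frames=[3,2,5] (faults so far: 3)
  step 3: ref 7 -> FAULT, evict 3, frames=[7,2,5] (faults so far: 4)
  step 4: ref 7 -> HIT, frames=[7,2,5] (faults so far: 4)
  step 5: ref 5 -> HIT, frames=[7,2,5] (faults so far: 4)
  step 6: ref 4 -> FAULT, evict 2, frames=[7,4,5] (faults so far: 5)
  step 7: ref 4 -> HIT, frames=[7,4,5] (faults so far: 5)
  step 8: ref 3 -> FAULT, evict 5, frames=[7,4,3] (faults so far: 6)
  step 9: ref 1 -> FAULT, evict 7, frames=[1,4,3] (faults so far: 7)
  FIFO total faults: 7
--- LRU ---
  step 0: ref 3 -> FAULT, frames=[3,-,-] (faults so far: 1)
  step 1: ref 2 -> FAULT, frames=[3,2,-] (faults so far: 2)
  step 2: ref 5 -> FAULT, frames=[3,2,5] (faults so far: 3)
  step 3: ref 7 -> FAULT, evict 3, frames=[7,2,5] (faults so far: 4)
  step 4: ref 7 -> HIT, frames=[7,2,5] (faults so far: 4)
  step 5: ref 5 -> HIT, frames=[7,2,5] (faults so far: 4)
  step 6: ref 4 -> FAULT, evict 2, frames=[7,4,5] (faults so far: 5)
  step 7: ref 4 -> HIT, frames=[7,4,5] (faults so far: 5)
  step 8: ref 3 -> FAULT, evict 7, frames=[3,4,5] (faults so far: 6)
  step 9: ref 1 -> FAULT, evict 5, frames=[3,4,1] (faults so far: 7)
  LRU total faults: 7
--- Optimal ---
  step 0: ref 3 -> FAULT, frames=[3,-,-] (faults so far: 1)
  step 1: ref 2 -> FAULT, frames=[3,2,-] (faults so far: 2)
  step 2: ref 5 -> FAULT, frames=[3,2,5] (faults so far: 3)
  step 3: ref 7 -> FAULT, evict 2, frames=[3,7,5] (faults so far: 4)
  step 4: ref 7 -> HIT, frames=[3,7,5] (faults so far: 4)
  step 5: ref 5 -> HIT, frames=[3,7,5] (faults so far: 4)
  step 6: ref 4 -> FAULT, evict 5, frames=[3,7,4] (faults so far: 5)
  step 7: ref 4 -> HIT, frames=[3,7,4] (faults so far: 5)
  step 8: ref 3 -> HIT, frames=[3,7,4] (faults so far: 5)
  step 9: ref 1 -> FAULT, evict 3, frames=[1,7,4] (faults so far: 6)
  Optimal total faults: 6

Answer: 7 7 6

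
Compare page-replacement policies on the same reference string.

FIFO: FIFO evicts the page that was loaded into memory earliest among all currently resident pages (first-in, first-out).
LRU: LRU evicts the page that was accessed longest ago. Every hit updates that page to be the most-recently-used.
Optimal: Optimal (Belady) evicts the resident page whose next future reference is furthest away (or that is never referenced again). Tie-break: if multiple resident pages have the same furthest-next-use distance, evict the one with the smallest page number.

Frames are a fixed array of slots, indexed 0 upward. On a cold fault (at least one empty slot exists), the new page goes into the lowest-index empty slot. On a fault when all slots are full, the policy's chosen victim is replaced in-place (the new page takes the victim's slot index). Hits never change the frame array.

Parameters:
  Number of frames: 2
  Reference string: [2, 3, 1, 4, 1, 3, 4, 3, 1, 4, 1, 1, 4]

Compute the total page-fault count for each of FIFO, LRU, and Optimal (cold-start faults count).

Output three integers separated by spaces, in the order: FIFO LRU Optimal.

--- FIFO ---
  step 0: ref 2 -> FAULT, frames=[2,-] (faults so far: 1)
  step 1: ref 3 -> FAULT, frames=[2,3] (faults so far: 2)
  step 2: ref 1 -> FAULT, evict 2, frames=[1,3] (faults so far: 3)
  step 3: ref 4 -> FAULT, evict 3, frames=[1,4] (faults so far: 4)
  step 4: ref 1 -> HIT, frames=[1,4] (faults so far: 4)
  step 5: ref 3 -> FAULT, evict 1, frames=[3,4] (faults so far: 5)
  step 6: ref 4 -> HIT, frames=[3,4] (faults so far: 5)
  step 7: ref 3 -> HIT, frames=[3,4] (faults so far: 5)
  step 8: ref 1 -> FAULT, evict 4, frames=[3,1] (faults so far: 6)
  step 9: ref 4 -> FAULT, evict 3, frames=[4,1] (faults so far: 7)
  step 10: ref 1 -> HIT, frames=[4,1] (faults so far: 7)
  step 11: ref 1 -> HIT, frames=[4,1] (faults so far: 7)
  step 12: ref 4 -> HIT, frames=[4,1] (faults so far: 7)
  FIFO total faults: 7
--- LRU ---
  step 0: ref 2 -> FAULT, frames=[2,-] (faults so far: 1)
  step 1: ref 3 -> FAULT, frames=[2,3] (faults so far: 2)
  step 2: ref 1 -> FAULT, evict 2, frames=[1,3] (faults so far: 3)
  step 3: ref 4 -> FAULT, evict 3, frames=[1,4] (faults so far: 4)
  step 4: ref 1 -> HIT, frames=[1,4] (faults so far: 4)
  step 5: ref 3 -> FAULT, evict 4, frames=[1,3] (faults so far: 5)
  step 6: ref 4 -> FAULT, evict 1, frames=[4,3] (faults so far: 6)
  step 7: ref 3 -> HIT, frames=[4,3] (faults so far: 6)
  step 8: ref 1 -> FAULT, evict 4, frames=[1,3] (faults so far: 7)
  step 9: ref 4 -> FAULT, evict 3, frames=[1,4] (faults so far: 8)
  step 10: ref 1 -> HIT, frames=[1,4] (faults so far: 8)
  step 11: ref 1 -> HIT, frames=[1,4] (faults so far: 8)
  step 12: ref 4 -> HIT, frames=[1,4] (faults so far: 8)
  LRU total faults: 8
--- Optimal ---
  step 0: ref 2 -> FAULT, frames=[2,-] (faults so far: 1)
  step 1: ref 3 -> FAULT, frames=[2,3] (faults so far: 2)
  step 2: ref 1 -> FAULT, evict 2, frames=[1,3] (faults so far: 3)
  step 3: ref 4 -> FAULT, evict 3, frames=[1,4] (faults so far: 4)
  step 4: ref 1 -> HIT, frames=[1,4] (faults so far: 4)
  step 5: ref 3 -> FAULT, evict 1, frames=[3,4] (faults so far: 5)
  step 6: ref 4 -> HIT, frames=[3,4] (faults so far: 5)
  step 7: ref 3 -> HIT, frames=[3,4] (faults so far: 5)
  step 8: ref 1 -> FAULT, evict 3, frames=[1,4] (faults so far: 6)
  step 9: ref 4 -> HIT, frames=[1,4] (faults so far: 6)
  step 10: ref 1 -> HIT, frames=[1,4] (faults so far: 6)
  step 11: ref 1 -> HIT, frames=[1,4] (faults so far: 6)
  step 12: ref 4 -> HIT, frames=[1,4] (faults so far: 6)
  Optimal total faults: 6

Answer: 7 8 6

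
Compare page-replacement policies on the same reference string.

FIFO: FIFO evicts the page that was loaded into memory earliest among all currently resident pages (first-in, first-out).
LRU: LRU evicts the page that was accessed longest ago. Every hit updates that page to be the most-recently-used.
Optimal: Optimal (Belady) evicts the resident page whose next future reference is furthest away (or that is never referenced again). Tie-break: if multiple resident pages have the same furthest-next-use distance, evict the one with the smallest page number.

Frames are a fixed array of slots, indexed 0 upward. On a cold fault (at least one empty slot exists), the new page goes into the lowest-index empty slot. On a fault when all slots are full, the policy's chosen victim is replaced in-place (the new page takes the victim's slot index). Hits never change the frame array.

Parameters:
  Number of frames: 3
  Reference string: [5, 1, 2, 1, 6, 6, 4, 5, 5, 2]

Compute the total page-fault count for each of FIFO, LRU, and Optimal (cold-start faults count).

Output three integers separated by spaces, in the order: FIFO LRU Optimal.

Answer: 7 7 5

Derivation:
--- FIFO ---
  step 0: ref 5 -> FAULT, frames=[5,-,-] (faults so far: 1)
  step 1: ref 1 -> FAULT, frames=[5,1,-] (faults so far: 2)
  step 2: ref 2 -> FAULT, frames=[5,1,2] (faults so far: 3)
  step 3: ref 1 -> HIT, frames=[5,1,2] (faults so far: 3)
  step 4: ref 6 -> FAULT, evict 5, frames=[6,1,2] (faults so far: 4)
  step 5: ref 6 -> HIT, frames=[6,1,2] (faults so far: 4)
  step 6: ref 4 -> FAULT, evict 1, frames=[6,4,2] (faults so far: 5)
  step 7: ref 5 -> FAULT, evict 2, frames=[6,4,5] (faults so far: 6)
  step 8: ref 5 -> HIT, frames=[6,4,5] (faults so far: 6)
  step 9: ref 2 -> FAULT, evict 6, frames=[2,4,5] (faults so far: 7)
  FIFO total faults: 7
--- LRU ---
  step 0: ref 5 -> FAULT, frames=[5,-,-] (faults so far: 1)
  step 1: ref 1 -> FAULT, frames=[5,1,-] (faults so far: 2)
  step 2: ref 2 -> FAULT, frames=[5,1,2] (faults so far: 3)
  step 3: ref 1 -> HIT, frames=[5,1,2] (faults so far: 3)
  step 4: ref 6 -> FAULT, evict 5, frames=[6,1,2] (faults so far: 4)
  step 5: ref 6 -> HIT, frames=[6,1,2] (faults so far: 4)
  step 6: ref 4 -> FAULT, evict 2, frames=[6,1,4] (faults so far: 5)
  step 7: ref 5 -> FAULT, evict 1, frames=[6,5,4] (faults so far: 6)
  step 8: ref 5 -> HIT, frames=[6,5,4] (faults so far: 6)
  step 9: ref 2 -> FAULT, evict 6, frames=[2,5,4] (faults so far: 7)
  LRU total faults: 7
--- Optimal ---
  step 0: ref 5 -> FAULT, frames=[5,-,-] (faults so far: 1)
  step 1: ref 1 -> FAULT, frames=[5,1,-] (faults so far: 2)
  step 2: ref 2 -> FAULT, frames=[5,1,2] (faults so far: 3)
  step 3: ref 1 -> HIT, frames=[5,1,2] (faults so far: 3)
  step 4: ref 6 -> FAULT, evict 1, frames=[5,6,2] (faults so far: 4)
  step 5: ref 6 -> HIT, frames=[5,6,2] (faults so far: 4)
  step 6: ref 4 -> FAULT, evict 6, frames=[5,4,2] (faults so far: 5)
  step 7: ref 5 -> HIT, frames=[5,4,2] (faults so far: 5)
  step 8: ref 5 -> HIT, frames=[5,4,2] (faults so far: 5)
  step 9: ref 2 -> HIT, frames=[5,4,2] (faults so far: 5)
  Optimal total faults: 5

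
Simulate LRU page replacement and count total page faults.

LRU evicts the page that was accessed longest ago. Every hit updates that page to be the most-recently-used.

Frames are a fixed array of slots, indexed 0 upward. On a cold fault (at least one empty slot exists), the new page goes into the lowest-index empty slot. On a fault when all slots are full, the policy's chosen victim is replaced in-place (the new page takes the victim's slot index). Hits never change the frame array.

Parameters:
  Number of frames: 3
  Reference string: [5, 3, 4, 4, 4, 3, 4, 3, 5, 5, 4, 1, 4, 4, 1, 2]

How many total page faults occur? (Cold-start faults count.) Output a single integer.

Answer: 5

Derivation:
Step 0: ref 5 → FAULT, frames=[5,-,-]
Step 1: ref 3 → FAULT, frames=[5,3,-]
Step 2: ref 4 → FAULT, frames=[5,3,4]
Step 3: ref 4 → HIT, frames=[5,3,4]
Step 4: ref 4 → HIT, frames=[5,3,4]
Step 5: ref 3 → HIT, frames=[5,3,4]
Step 6: ref 4 → HIT, frames=[5,3,4]
Step 7: ref 3 → HIT, frames=[5,3,4]
Step 8: ref 5 → HIT, frames=[5,3,4]
Step 9: ref 5 → HIT, frames=[5,3,4]
Step 10: ref 4 → HIT, frames=[5,3,4]
Step 11: ref 1 → FAULT (evict 3), frames=[5,1,4]
Step 12: ref 4 → HIT, frames=[5,1,4]
Step 13: ref 4 → HIT, frames=[5,1,4]
Step 14: ref 1 → HIT, frames=[5,1,4]
Step 15: ref 2 → FAULT (evict 5), frames=[2,1,4]
Total faults: 5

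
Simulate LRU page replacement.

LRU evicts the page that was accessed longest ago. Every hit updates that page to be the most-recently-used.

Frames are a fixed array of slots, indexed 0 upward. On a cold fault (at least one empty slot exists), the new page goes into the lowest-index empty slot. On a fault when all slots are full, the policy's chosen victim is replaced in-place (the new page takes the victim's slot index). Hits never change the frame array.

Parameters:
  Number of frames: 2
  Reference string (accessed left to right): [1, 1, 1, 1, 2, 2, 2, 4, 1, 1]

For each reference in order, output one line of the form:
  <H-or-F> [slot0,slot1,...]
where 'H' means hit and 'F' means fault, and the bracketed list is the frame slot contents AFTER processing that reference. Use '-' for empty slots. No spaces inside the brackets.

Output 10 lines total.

F [1,-]
H [1,-]
H [1,-]
H [1,-]
F [1,2]
H [1,2]
H [1,2]
F [4,2]
F [4,1]
H [4,1]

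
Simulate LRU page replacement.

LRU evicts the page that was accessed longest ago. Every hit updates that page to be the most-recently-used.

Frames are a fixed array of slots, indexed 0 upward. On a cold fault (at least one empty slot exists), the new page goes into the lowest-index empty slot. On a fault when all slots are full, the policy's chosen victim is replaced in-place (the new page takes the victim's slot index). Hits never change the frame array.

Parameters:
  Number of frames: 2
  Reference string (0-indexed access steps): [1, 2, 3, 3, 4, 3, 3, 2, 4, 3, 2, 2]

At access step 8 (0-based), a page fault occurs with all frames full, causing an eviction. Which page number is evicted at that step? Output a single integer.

Answer: 3

Derivation:
Step 0: ref 1 -> FAULT, frames=[1,-]
Step 1: ref 2 -> FAULT, frames=[1,2]
Step 2: ref 3 -> FAULT, evict 1, frames=[3,2]
Step 3: ref 3 -> HIT, frames=[3,2]
Step 4: ref 4 -> FAULT, evict 2, frames=[3,4]
Step 5: ref 3 -> HIT, frames=[3,4]
Step 6: ref 3 -> HIT, frames=[3,4]
Step 7: ref 2 -> FAULT, evict 4, frames=[3,2]
Step 8: ref 4 -> FAULT, evict 3, frames=[4,2]
At step 8: evicted page 3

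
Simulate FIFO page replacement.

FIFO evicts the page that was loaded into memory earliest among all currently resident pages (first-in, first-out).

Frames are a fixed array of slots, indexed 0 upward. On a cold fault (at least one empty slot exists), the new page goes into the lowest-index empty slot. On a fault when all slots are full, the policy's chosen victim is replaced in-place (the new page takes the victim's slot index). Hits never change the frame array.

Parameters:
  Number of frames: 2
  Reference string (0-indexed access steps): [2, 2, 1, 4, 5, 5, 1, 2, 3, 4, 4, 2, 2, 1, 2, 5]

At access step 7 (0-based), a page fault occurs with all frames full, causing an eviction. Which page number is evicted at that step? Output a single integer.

Step 0: ref 2 -> FAULT, frames=[2,-]
Step 1: ref 2 -> HIT, frames=[2,-]
Step 2: ref 1 -> FAULT, frames=[2,1]
Step 3: ref 4 -> FAULT, evict 2, frames=[4,1]
Step 4: ref 5 -> FAULT, evict 1, frames=[4,5]
Step 5: ref 5 -> HIT, frames=[4,5]
Step 6: ref 1 -> FAULT, evict 4, frames=[1,5]
Step 7: ref 2 -> FAULT, evict 5, frames=[1,2]
At step 7: evicted page 5

Answer: 5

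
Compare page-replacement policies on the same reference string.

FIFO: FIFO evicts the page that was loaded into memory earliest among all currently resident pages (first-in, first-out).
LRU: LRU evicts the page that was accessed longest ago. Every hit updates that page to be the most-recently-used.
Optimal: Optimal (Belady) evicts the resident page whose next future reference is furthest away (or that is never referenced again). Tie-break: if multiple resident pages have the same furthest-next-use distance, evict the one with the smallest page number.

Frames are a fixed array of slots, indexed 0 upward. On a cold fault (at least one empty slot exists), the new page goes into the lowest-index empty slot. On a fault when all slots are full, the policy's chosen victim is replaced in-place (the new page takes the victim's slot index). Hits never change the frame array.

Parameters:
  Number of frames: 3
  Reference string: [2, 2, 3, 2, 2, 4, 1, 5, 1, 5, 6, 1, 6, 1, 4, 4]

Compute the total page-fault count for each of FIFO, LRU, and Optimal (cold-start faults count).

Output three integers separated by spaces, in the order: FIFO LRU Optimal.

--- FIFO ---
  step 0: ref 2 -> FAULT, frames=[2,-,-] (faults so far: 1)
  step 1: ref 2 -> HIT, frames=[2,-,-] (faults so far: 1)
  step 2: ref 3 -> FAULT, frames=[2,3,-] (faults so far: 2)
  step 3: ref 2 -> HIT, frames=[2,3,-] (faults so far: 2)
  step 4: ref 2 -> HIT, frames=[2,3,-] (faults so far: 2)
  step 5: ref 4 -> FAULT, frames=[2,3,4] (faults so far: 3)
  step 6: ref 1 -> FAULT, evict 2, frames=[1,3,4] (faults so far: 4)
  step 7: ref 5 -> FAULT, evict 3, frames=[1,5,4] (faults so far: 5)
  step 8: ref 1 -> HIT, frames=[1,5,4] (faults so far: 5)
  step 9: ref 5 -> HIT, frames=[1,5,4] (faults so far: 5)
  step 10: ref 6 -> FAULT, evict 4, frames=[1,5,6] (faults so far: 6)
  step 11: ref 1 -> HIT, frames=[1,5,6] (faults so far: 6)
  step 12: ref 6 -> HIT, frames=[1,5,6] (faults so far: 6)
  step 13: ref 1 -> HIT, frames=[1,5,6] (faults so far: 6)
  step 14: ref 4 -> FAULT, evict 1, frames=[4,5,6] (faults so far: 7)
  step 15: ref 4 -> HIT, frames=[4,5,6] (faults so far: 7)
  FIFO total faults: 7
--- LRU ---
  step 0: ref 2 -> FAULT, frames=[2,-,-] (faults so far: 1)
  step 1: ref 2 -> HIT, frames=[2,-,-] (faults so far: 1)
  step 2: ref 3 -> FAULT, frames=[2,3,-] (faults so far: 2)
  step 3: ref 2 -> HIT, frames=[2,3,-] (faults so far: 2)
  step 4: ref 2 -> HIT, frames=[2,3,-] (faults so far: 2)
  step 5: ref 4 -> FAULT, frames=[2,3,4] (faults so far: 3)
  step 6: ref 1 -> FAULT, evict 3, frames=[2,1,4] (faults so far: 4)
  step 7: ref 5 -> FAULT, evict 2, frames=[5,1,4] (faults so far: 5)
  step 8: ref 1 -> HIT, frames=[5,1,4] (faults so far: 5)
  step 9: ref 5 -> HIT, frames=[5,1,4] (faults so far: 5)
  step 10: ref 6 -> FAULT, evict 4, frames=[5,1,6] (faults so far: 6)
  step 11: ref 1 -> HIT, frames=[5,1,6] (faults so far: 6)
  step 12: ref 6 -> HIT, frames=[5,1,6] (faults so far: 6)
  step 13: ref 1 -> HIT, frames=[5,1,6] (faults so far: 6)
  step 14: ref 4 -> FAULT, evict 5, frames=[4,1,6] (faults so far: 7)
  step 15: ref 4 -> HIT, frames=[4,1,6] (faults so far: 7)
  LRU total faults: 7
--- Optimal ---
  step 0: ref 2 -> FAULT, frames=[2,-,-] (faults so far: 1)
  step 1: ref 2 -> HIT, frames=[2,-,-] (faults so far: 1)
  step 2: ref 3 -> FAULT, frames=[2,3,-] (faults so far: 2)
  step 3: ref 2 -> HIT, frames=[2,3,-] (faults so far: 2)
  step 4: ref 2 -> HIT, frames=[2,3,-] (faults so far: 2)
  step 5: ref 4 -> FAULT, frames=[2,3,4] (faults so far: 3)
  step 6: ref 1 -> FAULT, evict 2, frames=[1,3,4] (faults so far: 4)
  step 7: ref 5 -> FAULT, evict 3, frames=[1,5,4] (faults so far: 5)
  step 8: ref 1 -> HIT, frames=[1,5,4] (faults so far: 5)
  step 9: ref 5 -> HIT, frames=[1,5,4] (faults so far: 5)
  step 10: ref 6 -> FAULT, evict 5, frames=[1,6,4] (faults so far: 6)
  step 11: ref 1 -> HIT, frames=[1,6,4] (faults so far: 6)
  step 12: ref 6 -> HIT, frames=[1,6,4] (faults so far: 6)
  step 13: ref 1 -> HIT, frames=[1,6,4] (faults so far: 6)
  step 14: ref 4 -> HIT, frames=[1,6,4] (faults so far: 6)
  step 15: ref 4 -> HIT, frames=[1,6,4] (faults so far: 6)
  Optimal total faults: 6

Answer: 7 7 6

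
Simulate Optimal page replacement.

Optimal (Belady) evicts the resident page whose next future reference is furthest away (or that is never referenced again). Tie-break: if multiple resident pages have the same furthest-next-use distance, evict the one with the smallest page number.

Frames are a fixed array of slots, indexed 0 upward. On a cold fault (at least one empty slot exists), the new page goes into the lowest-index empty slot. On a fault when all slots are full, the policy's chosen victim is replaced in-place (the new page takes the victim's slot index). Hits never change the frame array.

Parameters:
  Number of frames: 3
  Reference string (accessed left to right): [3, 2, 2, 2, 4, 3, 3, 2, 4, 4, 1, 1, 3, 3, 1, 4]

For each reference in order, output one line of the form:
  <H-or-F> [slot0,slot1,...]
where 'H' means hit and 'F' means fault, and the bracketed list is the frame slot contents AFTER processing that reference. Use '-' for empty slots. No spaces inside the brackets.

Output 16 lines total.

F [3,-,-]
F [3,2,-]
H [3,2,-]
H [3,2,-]
F [3,2,4]
H [3,2,4]
H [3,2,4]
H [3,2,4]
H [3,2,4]
H [3,2,4]
F [3,1,4]
H [3,1,4]
H [3,1,4]
H [3,1,4]
H [3,1,4]
H [3,1,4]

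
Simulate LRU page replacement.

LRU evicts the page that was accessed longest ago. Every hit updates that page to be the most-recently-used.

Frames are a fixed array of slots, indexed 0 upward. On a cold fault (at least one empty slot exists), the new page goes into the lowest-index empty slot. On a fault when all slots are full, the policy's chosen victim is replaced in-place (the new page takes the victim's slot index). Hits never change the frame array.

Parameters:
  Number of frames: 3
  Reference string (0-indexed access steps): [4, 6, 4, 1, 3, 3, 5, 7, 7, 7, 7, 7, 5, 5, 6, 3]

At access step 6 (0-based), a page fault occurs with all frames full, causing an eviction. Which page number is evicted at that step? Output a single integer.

Step 0: ref 4 -> FAULT, frames=[4,-,-]
Step 1: ref 6 -> FAULT, frames=[4,6,-]
Step 2: ref 4 -> HIT, frames=[4,6,-]
Step 3: ref 1 -> FAULT, frames=[4,6,1]
Step 4: ref 3 -> FAULT, evict 6, frames=[4,3,1]
Step 5: ref 3 -> HIT, frames=[4,3,1]
Step 6: ref 5 -> FAULT, evict 4, frames=[5,3,1]
At step 6: evicted page 4

Answer: 4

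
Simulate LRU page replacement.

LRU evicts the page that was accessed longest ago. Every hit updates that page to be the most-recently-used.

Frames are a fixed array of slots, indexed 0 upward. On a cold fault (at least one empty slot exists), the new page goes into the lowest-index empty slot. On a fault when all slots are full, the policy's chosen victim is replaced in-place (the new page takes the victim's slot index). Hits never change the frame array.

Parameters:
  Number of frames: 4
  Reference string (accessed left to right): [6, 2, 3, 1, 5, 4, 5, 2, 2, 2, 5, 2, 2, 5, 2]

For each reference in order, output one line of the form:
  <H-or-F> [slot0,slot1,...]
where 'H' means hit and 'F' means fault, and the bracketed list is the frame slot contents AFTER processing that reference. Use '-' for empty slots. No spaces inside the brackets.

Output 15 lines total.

F [6,-,-,-]
F [6,2,-,-]
F [6,2,3,-]
F [6,2,3,1]
F [5,2,3,1]
F [5,4,3,1]
H [5,4,3,1]
F [5,4,2,1]
H [5,4,2,1]
H [5,4,2,1]
H [5,4,2,1]
H [5,4,2,1]
H [5,4,2,1]
H [5,4,2,1]
H [5,4,2,1]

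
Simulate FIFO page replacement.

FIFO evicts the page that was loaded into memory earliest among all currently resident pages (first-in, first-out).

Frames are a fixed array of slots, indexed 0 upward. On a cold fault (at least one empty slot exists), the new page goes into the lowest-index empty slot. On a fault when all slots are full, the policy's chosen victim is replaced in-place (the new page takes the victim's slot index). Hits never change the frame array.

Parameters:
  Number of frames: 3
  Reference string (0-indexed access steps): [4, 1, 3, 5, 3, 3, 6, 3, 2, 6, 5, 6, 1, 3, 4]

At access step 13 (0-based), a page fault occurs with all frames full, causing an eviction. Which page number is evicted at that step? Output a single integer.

Answer: 6

Derivation:
Step 0: ref 4 -> FAULT, frames=[4,-,-]
Step 1: ref 1 -> FAULT, frames=[4,1,-]
Step 2: ref 3 -> FAULT, frames=[4,1,3]
Step 3: ref 5 -> FAULT, evict 4, frames=[5,1,3]
Step 4: ref 3 -> HIT, frames=[5,1,3]
Step 5: ref 3 -> HIT, frames=[5,1,3]
Step 6: ref 6 -> FAULT, evict 1, frames=[5,6,3]
Step 7: ref 3 -> HIT, frames=[5,6,3]
Step 8: ref 2 -> FAULT, evict 3, frames=[5,6,2]
Step 9: ref 6 -> HIT, frames=[5,6,2]
Step 10: ref 5 -> HIT, frames=[5,6,2]
Step 11: ref 6 -> HIT, frames=[5,6,2]
Step 12: ref 1 -> FAULT, evict 5, frames=[1,6,2]
Step 13: ref 3 -> FAULT, evict 6, frames=[1,3,2]
At step 13: evicted page 6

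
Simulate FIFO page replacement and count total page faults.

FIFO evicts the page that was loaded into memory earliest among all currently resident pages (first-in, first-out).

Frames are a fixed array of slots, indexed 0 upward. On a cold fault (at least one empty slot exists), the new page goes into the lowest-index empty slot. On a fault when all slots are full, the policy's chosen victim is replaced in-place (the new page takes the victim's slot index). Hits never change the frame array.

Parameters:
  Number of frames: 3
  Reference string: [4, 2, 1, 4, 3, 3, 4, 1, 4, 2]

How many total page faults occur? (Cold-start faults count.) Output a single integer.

Step 0: ref 4 → FAULT, frames=[4,-,-]
Step 1: ref 2 → FAULT, frames=[4,2,-]
Step 2: ref 1 → FAULT, frames=[4,2,1]
Step 3: ref 4 → HIT, frames=[4,2,1]
Step 4: ref 3 → FAULT (evict 4), frames=[3,2,1]
Step 5: ref 3 → HIT, frames=[3,2,1]
Step 6: ref 4 → FAULT (evict 2), frames=[3,4,1]
Step 7: ref 1 → HIT, frames=[3,4,1]
Step 8: ref 4 → HIT, frames=[3,4,1]
Step 9: ref 2 → FAULT (evict 1), frames=[3,4,2]
Total faults: 6

Answer: 6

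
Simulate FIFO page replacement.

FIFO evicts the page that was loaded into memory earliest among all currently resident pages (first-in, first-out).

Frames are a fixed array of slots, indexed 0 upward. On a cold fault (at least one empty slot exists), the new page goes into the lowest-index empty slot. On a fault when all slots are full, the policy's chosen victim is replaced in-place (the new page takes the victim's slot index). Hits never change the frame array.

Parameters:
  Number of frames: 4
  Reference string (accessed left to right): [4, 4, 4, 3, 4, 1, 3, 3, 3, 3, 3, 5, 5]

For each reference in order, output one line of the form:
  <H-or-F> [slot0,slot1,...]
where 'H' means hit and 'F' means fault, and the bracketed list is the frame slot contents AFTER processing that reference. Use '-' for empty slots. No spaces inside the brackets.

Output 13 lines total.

F [4,-,-,-]
H [4,-,-,-]
H [4,-,-,-]
F [4,3,-,-]
H [4,3,-,-]
F [4,3,1,-]
H [4,3,1,-]
H [4,3,1,-]
H [4,3,1,-]
H [4,3,1,-]
H [4,3,1,-]
F [4,3,1,5]
H [4,3,1,5]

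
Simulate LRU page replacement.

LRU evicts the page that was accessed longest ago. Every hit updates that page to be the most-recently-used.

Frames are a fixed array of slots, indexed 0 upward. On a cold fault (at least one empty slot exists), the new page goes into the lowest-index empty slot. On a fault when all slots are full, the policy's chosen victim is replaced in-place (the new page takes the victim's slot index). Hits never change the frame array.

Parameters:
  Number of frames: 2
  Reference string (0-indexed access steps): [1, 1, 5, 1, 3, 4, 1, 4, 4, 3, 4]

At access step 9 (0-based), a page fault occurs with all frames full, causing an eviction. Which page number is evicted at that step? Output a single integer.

Step 0: ref 1 -> FAULT, frames=[1,-]
Step 1: ref 1 -> HIT, frames=[1,-]
Step 2: ref 5 -> FAULT, frames=[1,5]
Step 3: ref 1 -> HIT, frames=[1,5]
Step 4: ref 3 -> FAULT, evict 5, frames=[1,3]
Step 5: ref 4 -> FAULT, evict 1, frames=[4,3]
Step 6: ref 1 -> FAULT, evict 3, frames=[4,1]
Step 7: ref 4 -> HIT, frames=[4,1]
Step 8: ref 4 -> HIT, frames=[4,1]
Step 9: ref 3 -> FAULT, evict 1, frames=[4,3]
At step 9: evicted page 1

Answer: 1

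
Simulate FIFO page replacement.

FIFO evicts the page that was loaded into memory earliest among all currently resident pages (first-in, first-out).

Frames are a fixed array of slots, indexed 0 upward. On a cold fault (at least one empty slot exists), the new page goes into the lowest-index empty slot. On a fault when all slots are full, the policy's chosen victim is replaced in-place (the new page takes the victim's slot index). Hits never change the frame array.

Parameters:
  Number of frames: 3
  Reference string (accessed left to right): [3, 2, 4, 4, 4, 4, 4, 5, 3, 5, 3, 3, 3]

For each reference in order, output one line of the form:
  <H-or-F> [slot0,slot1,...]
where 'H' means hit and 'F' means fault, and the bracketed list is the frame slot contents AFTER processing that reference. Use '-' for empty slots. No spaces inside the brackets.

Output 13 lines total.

F [3,-,-]
F [3,2,-]
F [3,2,4]
H [3,2,4]
H [3,2,4]
H [3,2,4]
H [3,2,4]
F [5,2,4]
F [5,3,4]
H [5,3,4]
H [5,3,4]
H [5,3,4]
H [5,3,4]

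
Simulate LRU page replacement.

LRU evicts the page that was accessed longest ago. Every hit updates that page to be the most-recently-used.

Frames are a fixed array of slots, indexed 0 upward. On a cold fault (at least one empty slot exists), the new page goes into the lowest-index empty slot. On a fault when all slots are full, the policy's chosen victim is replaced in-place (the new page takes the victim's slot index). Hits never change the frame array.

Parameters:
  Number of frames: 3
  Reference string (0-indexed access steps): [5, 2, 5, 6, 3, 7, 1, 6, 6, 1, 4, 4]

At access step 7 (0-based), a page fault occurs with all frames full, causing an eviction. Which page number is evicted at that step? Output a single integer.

Answer: 3

Derivation:
Step 0: ref 5 -> FAULT, frames=[5,-,-]
Step 1: ref 2 -> FAULT, frames=[5,2,-]
Step 2: ref 5 -> HIT, frames=[5,2,-]
Step 3: ref 6 -> FAULT, frames=[5,2,6]
Step 4: ref 3 -> FAULT, evict 2, frames=[5,3,6]
Step 5: ref 7 -> FAULT, evict 5, frames=[7,3,6]
Step 6: ref 1 -> FAULT, evict 6, frames=[7,3,1]
Step 7: ref 6 -> FAULT, evict 3, frames=[7,6,1]
At step 7: evicted page 3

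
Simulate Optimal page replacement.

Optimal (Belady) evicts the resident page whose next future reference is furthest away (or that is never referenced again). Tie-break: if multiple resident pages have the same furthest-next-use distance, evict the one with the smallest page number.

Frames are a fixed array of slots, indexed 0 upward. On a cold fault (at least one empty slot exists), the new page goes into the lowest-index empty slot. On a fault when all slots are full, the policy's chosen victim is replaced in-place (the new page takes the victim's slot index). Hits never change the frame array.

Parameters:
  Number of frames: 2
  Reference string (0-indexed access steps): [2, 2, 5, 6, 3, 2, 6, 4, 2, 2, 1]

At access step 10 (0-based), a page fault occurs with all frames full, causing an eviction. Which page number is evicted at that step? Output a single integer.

Answer: 2

Derivation:
Step 0: ref 2 -> FAULT, frames=[2,-]
Step 1: ref 2 -> HIT, frames=[2,-]
Step 2: ref 5 -> FAULT, frames=[2,5]
Step 3: ref 6 -> FAULT, evict 5, frames=[2,6]
Step 4: ref 3 -> FAULT, evict 6, frames=[2,3]
Step 5: ref 2 -> HIT, frames=[2,3]
Step 6: ref 6 -> FAULT, evict 3, frames=[2,6]
Step 7: ref 4 -> FAULT, evict 6, frames=[2,4]
Step 8: ref 2 -> HIT, frames=[2,4]
Step 9: ref 2 -> HIT, frames=[2,4]
Step 10: ref 1 -> FAULT, evict 2, frames=[1,4]
At step 10: evicted page 2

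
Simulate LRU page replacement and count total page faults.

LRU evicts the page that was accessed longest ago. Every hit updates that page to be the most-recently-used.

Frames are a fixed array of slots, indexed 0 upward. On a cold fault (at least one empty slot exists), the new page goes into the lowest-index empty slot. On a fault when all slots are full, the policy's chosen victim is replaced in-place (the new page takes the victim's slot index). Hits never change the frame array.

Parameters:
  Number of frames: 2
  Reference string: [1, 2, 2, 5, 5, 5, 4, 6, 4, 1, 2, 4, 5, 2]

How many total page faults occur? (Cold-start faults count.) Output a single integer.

Answer: 10

Derivation:
Step 0: ref 1 → FAULT, frames=[1,-]
Step 1: ref 2 → FAULT, frames=[1,2]
Step 2: ref 2 → HIT, frames=[1,2]
Step 3: ref 5 → FAULT (evict 1), frames=[5,2]
Step 4: ref 5 → HIT, frames=[5,2]
Step 5: ref 5 → HIT, frames=[5,2]
Step 6: ref 4 → FAULT (evict 2), frames=[5,4]
Step 7: ref 6 → FAULT (evict 5), frames=[6,4]
Step 8: ref 4 → HIT, frames=[6,4]
Step 9: ref 1 → FAULT (evict 6), frames=[1,4]
Step 10: ref 2 → FAULT (evict 4), frames=[1,2]
Step 11: ref 4 → FAULT (evict 1), frames=[4,2]
Step 12: ref 5 → FAULT (evict 2), frames=[4,5]
Step 13: ref 2 → FAULT (evict 4), frames=[2,5]
Total faults: 10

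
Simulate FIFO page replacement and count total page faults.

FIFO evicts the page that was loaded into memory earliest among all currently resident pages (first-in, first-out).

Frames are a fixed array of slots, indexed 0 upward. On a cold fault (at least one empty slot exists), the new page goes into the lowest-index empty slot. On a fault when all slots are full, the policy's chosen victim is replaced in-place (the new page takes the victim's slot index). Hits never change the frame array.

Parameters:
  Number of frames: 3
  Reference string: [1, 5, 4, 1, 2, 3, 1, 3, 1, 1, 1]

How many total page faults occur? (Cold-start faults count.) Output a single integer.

Step 0: ref 1 → FAULT, frames=[1,-,-]
Step 1: ref 5 → FAULT, frames=[1,5,-]
Step 2: ref 4 → FAULT, frames=[1,5,4]
Step 3: ref 1 → HIT, frames=[1,5,4]
Step 4: ref 2 → FAULT (evict 1), frames=[2,5,4]
Step 5: ref 3 → FAULT (evict 5), frames=[2,3,4]
Step 6: ref 1 → FAULT (evict 4), frames=[2,3,1]
Step 7: ref 3 → HIT, frames=[2,3,1]
Step 8: ref 1 → HIT, frames=[2,3,1]
Step 9: ref 1 → HIT, frames=[2,3,1]
Step 10: ref 1 → HIT, frames=[2,3,1]
Total faults: 6

Answer: 6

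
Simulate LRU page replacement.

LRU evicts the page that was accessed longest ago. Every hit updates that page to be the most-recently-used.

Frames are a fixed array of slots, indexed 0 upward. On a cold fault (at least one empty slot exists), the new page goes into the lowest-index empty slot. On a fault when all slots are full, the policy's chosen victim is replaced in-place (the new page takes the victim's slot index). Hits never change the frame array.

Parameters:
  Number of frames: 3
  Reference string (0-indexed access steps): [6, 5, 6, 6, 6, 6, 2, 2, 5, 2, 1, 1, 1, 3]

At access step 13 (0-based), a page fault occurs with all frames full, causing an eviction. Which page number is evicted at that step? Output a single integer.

Step 0: ref 6 -> FAULT, frames=[6,-,-]
Step 1: ref 5 -> FAULT, frames=[6,5,-]
Step 2: ref 6 -> HIT, frames=[6,5,-]
Step 3: ref 6 -> HIT, frames=[6,5,-]
Step 4: ref 6 -> HIT, frames=[6,5,-]
Step 5: ref 6 -> HIT, frames=[6,5,-]
Step 6: ref 2 -> FAULT, frames=[6,5,2]
Step 7: ref 2 -> HIT, frames=[6,5,2]
Step 8: ref 5 -> HIT, frames=[6,5,2]
Step 9: ref 2 -> HIT, frames=[6,5,2]
Step 10: ref 1 -> FAULT, evict 6, frames=[1,5,2]
Step 11: ref 1 -> HIT, frames=[1,5,2]
Step 12: ref 1 -> HIT, frames=[1,5,2]
Step 13: ref 3 -> FAULT, evict 5, frames=[1,3,2]
At step 13: evicted page 5

Answer: 5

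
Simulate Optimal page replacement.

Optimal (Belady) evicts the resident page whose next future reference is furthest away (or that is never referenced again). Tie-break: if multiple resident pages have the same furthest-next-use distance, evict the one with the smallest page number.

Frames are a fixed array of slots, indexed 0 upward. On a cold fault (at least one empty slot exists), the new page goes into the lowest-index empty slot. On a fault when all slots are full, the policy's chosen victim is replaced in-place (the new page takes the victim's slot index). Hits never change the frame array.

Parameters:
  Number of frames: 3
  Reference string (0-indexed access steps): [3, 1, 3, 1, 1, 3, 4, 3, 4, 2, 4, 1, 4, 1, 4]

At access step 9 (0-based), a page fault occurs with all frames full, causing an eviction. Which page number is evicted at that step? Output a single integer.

Step 0: ref 3 -> FAULT, frames=[3,-,-]
Step 1: ref 1 -> FAULT, frames=[3,1,-]
Step 2: ref 3 -> HIT, frames=[3,1,-]
Step 3: ref 1 -> HIT, frames=[3,1,-]
Step 4: ref 1 -> HIT, frames=[3,1,-]
Step 5: ref 3 -> HIT, frames=[3,1,-]
Step 6: ref 4 -> FAULT, frames=[3,1,4]
Step 7: ref 3 -> HIT, frames=[3,1,4]
Step 8: ref 4 -> HIT, frames=[3,1,4]
Step 9: ref 2 -> FAULT, evict 3, frames=[2,1,4]
At step 9: evicted page 3

Answer: 3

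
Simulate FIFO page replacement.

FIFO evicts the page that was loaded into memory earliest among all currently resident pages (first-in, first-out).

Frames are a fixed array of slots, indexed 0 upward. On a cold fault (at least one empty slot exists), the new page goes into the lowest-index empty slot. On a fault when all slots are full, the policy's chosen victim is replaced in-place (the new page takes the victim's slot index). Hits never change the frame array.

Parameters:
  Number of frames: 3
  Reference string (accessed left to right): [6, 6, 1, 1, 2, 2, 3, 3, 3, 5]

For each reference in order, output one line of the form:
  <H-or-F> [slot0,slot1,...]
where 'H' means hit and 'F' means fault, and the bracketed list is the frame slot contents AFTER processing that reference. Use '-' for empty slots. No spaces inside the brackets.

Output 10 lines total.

F [6,-,-]
H [6,-,-]
F [6,1,-]
H [6,1,-]
F [6,1,2]
H [6,1,2]
F [3,1,2]
H [3,1,2]
H [3,1,2]
F [3,5,2]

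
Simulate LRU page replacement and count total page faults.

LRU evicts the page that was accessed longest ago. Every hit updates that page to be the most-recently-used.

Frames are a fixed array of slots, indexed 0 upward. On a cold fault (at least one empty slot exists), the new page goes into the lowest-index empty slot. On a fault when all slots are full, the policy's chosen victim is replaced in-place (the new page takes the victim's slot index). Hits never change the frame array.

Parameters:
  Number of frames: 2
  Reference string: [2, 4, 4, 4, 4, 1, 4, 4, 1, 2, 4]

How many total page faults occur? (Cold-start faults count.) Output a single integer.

Step 0: ref 2 → FAULT, frames=[2,-]
Step 1: ref 4 → FAULT, frames=[2,4]
Step 2: ref 4 → HIT, frames=[2,4]
Step 3: ref 4 → HIT, frames=[2,4]
Step 4: ref 4 → HIT, frames=[2,4]
Step 5: ref 1 → FAULT (evict 2), frames=[1,4]
Step 6: ref 4 → HIT, frames=[1,4]
Step 7: ref 4 → HIT, frames=[1,4]
Step 8: ref 1 → HIT, frames=[1,4]
Step 9: ref 2 → FAULT (evict 4), frames=[1,2]
Step 10: ref 4 → FAULT (evict 1), frames=[4,2]
Total faults: 5

Answer: 5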